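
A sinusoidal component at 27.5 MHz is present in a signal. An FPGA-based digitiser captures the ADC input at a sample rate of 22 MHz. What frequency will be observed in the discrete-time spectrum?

5.5 MHz

27.5 MHz mod fs = 5.5 MHz.
5.5 MHz ≤ fs/2 = 11 MHz, appears at 5.5 MHz.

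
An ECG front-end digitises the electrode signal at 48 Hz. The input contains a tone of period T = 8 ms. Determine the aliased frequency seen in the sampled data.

19 Hz

T = 8 ms → f = 1/T = 125 Hz.
125 Hz mod fs = 29 Hz.
29 Hz > fs/2 = 24 Hz, folds to fs − 29 Hz = 19 Hz.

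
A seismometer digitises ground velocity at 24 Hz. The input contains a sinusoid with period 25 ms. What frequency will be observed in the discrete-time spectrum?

8 Hz

T = 25 ms → f = 1/T = 40 Hz.
40 Hz mod fs = 16 Hz.
16 Hz > fs/2 = 12 Hz, folds to fs − 16 Hz = 8 Hz.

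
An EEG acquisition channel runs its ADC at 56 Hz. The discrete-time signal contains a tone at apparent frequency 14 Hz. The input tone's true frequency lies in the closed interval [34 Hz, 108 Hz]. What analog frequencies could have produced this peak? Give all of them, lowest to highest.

42 Hz, 70 Hz, 98 Hz

Frequencies that alias to 14 Hz are k·fs ± 14 Hz for integer k ≥ 0.
k=0: 14 Hz.
k=1: 42 Hz, 70 Hz.
k=2: 98 Hz, 126 Hz.
k=3: 154 Hz, 182 Hz.
Within [34 Hz, 108 Hz]: 42 Hz, 70 Hz, 98 Hz.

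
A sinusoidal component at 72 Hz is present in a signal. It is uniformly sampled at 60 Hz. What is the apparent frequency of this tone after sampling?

12 Hz

72 Hz mod fs = 12 Hz.
12 Hz ≤ fs/2 = 30 Hz, appears at 12 Hz.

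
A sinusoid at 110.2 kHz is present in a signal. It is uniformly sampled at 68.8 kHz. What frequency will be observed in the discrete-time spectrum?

110.2 kHz mod fs = 41.4 kHz.
41.4 kHz > fs/2 = 34.4 kHz, folds to fs − 41.4 kHz = 27.4 kHz.

27.4 kHz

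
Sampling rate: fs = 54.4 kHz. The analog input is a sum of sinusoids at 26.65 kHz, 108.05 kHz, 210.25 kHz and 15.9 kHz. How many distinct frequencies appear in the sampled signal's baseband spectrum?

fs/2 = 27.2 kHz.
26.65 kHz ≤ fs/2 = 27.2 kHz, passes unchanged.
108.05 kHz mod fs = 53.65 kHz.
53.65 kHz > fs/2 = 27.2 kHz, folds to fs − 53.65 kHz = 0.75 kHz.
210.25 kHz mod fs = 47.05 kHz.
47.05 kHz > fs/2 = 27.2 kHz, folds to fs − 47.05 kHz = 7.35 kHz.
15.9 kHz ≤ fs/2 = 27.2 kHz, passes unchanged.
Distinct values: {0.75 kHz, 7.35 kHz, 15.9 kHz, 26.65 kHz} → 4.

4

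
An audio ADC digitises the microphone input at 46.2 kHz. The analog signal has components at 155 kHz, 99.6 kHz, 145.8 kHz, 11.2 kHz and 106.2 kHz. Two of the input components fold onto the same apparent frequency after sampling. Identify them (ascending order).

99.6 kHz, 145.8 kHz

fs/2 = 23.1 kHz.
155 kHz mod fs = 16.4 kHz.
16.4 kHz ≤ fs/2 = 23.1 kHz, appears at 16.4 kHz.
99.6 kHz mod fs = 7.2 kHz.
7.2 kHz ≤ fs/2 = 23.1 kHz, appears at 7.2 kHz.
145.8 kHz mod fs = 7.2 kHz.
7.2 kHz ≤ fs/2 = 23.1 kHz, appears at 7.2 kHz.
11.2 kHz ≤ fs/2 = 23.1 kHz, passes unchanged.
106.2 kHz mod fs = 13.8 kHz.
13.8 kHz ≤ fs/2 = 23.1 kHz, appears at 13.8 kHz.
99.6 kHz and 145.8 kHz both map to 7.2 kHz.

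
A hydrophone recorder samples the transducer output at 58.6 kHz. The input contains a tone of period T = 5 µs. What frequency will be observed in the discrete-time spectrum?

24.2 kHz

T = 5 µs → f = 1/T = 200 kHz.
200 kHz mod fs = 24.2 kHz.
24.2 kHz ≤ fs/2 = 29.3 kHz, appears at 24.2 kHz.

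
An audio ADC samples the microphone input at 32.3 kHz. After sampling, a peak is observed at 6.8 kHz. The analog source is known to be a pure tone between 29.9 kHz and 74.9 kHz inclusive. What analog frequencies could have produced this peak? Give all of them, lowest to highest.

Frequencies that alias to 6.8 kHz are k·fs ± 6.8 kHz for integer k ≥ 0.
k=0: 6.8 kHz.
k=1: 25.5 kHz, 39.1 kHz.
k=2: 57.8 kHz, 71.4 kHz.
k=3: 90.1 kHz, 103.7 kHz.
Within [29.9 kHz, 74.9 kHz]: 39.1 kHz, 57.8 kHz, 71.4 kHz.

39.1 kHz, 57.8 kHz, 71.4 kHz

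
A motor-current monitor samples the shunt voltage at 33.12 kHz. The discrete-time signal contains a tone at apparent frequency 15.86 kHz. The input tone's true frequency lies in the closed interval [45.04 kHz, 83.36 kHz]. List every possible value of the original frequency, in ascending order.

48.98 kHz, 50.38 kHz, 82.1 kHz

Frequencies that alias to 15.86 kHz are k·fs ± 15.86 kHz for integer k ≥ 0.
k=0: 15.86 kHz.
k=1: 17.26 kHz, 48.98 kHz.
k=2: 50.38 kHz, 82.1 kHz.
k=3: 83.5 kHz, 115.22 kHz.
Within [45.04 kHz, 83.36 kHz]: 48.98 kHz, 50.38 kHz, 82.1 kHz.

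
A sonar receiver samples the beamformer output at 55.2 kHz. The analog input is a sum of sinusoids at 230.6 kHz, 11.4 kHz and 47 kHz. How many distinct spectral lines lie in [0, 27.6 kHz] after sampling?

3

fs/2 = 27.6 kHz.
230.6 kHz mod fs = 9.8 kHz.
9.8 kHz ≤ fs/2 = 27.6 kHz, appears at 9.8 kHz.
11.4 kHz ≤ fs/2 = 27.6 kHz, passes unchanged.
47 kHz > fs/2 = 27.6 kHz, folds to fs − 47 kHz = 8.2 kHz.
Distinct values: {8.2 kHz, 9.8 kHz, 11.4 kHz} → 3.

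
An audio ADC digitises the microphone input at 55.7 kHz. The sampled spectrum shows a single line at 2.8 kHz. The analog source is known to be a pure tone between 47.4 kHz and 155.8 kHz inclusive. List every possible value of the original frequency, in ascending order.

Frequencies that alias to 2.8 kHz are k·fs ± 2.8 kHz for integer k ≥ 0.
k=0: 2.8 kHz.
k=1: 52.9 kHz, 58.5 kHz.
k=2: 108.6 kHz, 114.2 kHz.
k=3: 164.3 kHz, 169.9 kHz.
Within [47.4 kHz, 155.8 kHz]: 52.9 kHz, 58.5 kHz, 108.6 kHz, 114.2 kHz.

52.9 kHz, 58.5 kHz, 108.6 kHz, 114.2 kHz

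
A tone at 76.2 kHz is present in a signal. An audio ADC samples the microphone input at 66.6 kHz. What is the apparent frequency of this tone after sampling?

9.6 kHz

76.2 kHz mod fs = 9.6 kHz.
9.6 kHz ≤ fs/2 = 33.3 kHz, appears at 9.6 kHz.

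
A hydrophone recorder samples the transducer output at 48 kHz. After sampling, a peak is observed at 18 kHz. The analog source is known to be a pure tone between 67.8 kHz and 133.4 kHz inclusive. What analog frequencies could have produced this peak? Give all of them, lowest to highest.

Frequencies that alias to 18 kHz are k·fs ± 18 kHz for integer k ≥ 0.
k=0: 18 kHz.
k=1: 30 kHz, 66 kHz.
k=2: 78 kHz, 114 kHz.
k=3: 126 kHz, 162 kHz.
k=4: 174 kHz, 210 kHz.
Within [67.8 kHz, 133.4 kHz]: 78 kHz, 114 kHz, 126 kHz.

78 kHz, 114 kHz, 126 kHz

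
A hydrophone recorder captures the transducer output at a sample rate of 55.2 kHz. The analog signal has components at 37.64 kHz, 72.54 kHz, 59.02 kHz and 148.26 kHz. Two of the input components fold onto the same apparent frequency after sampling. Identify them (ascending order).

fs/2 = 27.6 kHz.
37.64 kHz > fs/2 = 27.6 kHz, folds to fs − 37.64 kHz = 17.56 kHz.
72.54 kHz mod fs = 17.34 kHz.
17.34 kHz ≤ fs/2 = 27.6 kHz, appears at 17.34 kHz.
59.02 kHz mod fs = 3.82 kHz.
3.82 kHz ≤ fs/2 = 27.6 kHz, appears at 3.82 kHz.
148.26 kHz mod fs = 37.86 kHz.
37.86 kHz > fs/2 = 27.6 kHz, folds to fs − 37.86 kHz = 17.34 kHz.
72.54 kHz and 148.26 kHz both map to 17.34 kHz.

72.54 kHz, 148.26 kHz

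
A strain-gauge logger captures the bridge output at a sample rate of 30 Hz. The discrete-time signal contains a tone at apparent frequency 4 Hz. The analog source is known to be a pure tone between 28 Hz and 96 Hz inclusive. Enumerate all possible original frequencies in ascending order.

Frequencies that alias to 4 Hz are k·fs ± 4 Hz for integer k ≥ 0.
k=0: 4 Hz.
k=1: 26 Hz, 34 Hz.
k=2: 56 Hz, 64 Hz.
k=3: 86 Hz, 94 Hz.
k=4: 116 Hz, 124 Hz.
Within [28 Hz, 96 Hz]: 34 Hz, 56 Hz, 64 Hz, 86 Hz, 94 Hz.

34 Hz, 56 Hz, 64 Hz, 86 Hz, 94 Hz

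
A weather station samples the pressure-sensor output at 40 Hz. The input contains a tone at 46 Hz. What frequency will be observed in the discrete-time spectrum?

46 Hz mod fs = 6 Hz.
6 Hz ≤ fs/2 = 20 Hz, appears at 6 Hz.

6 Hz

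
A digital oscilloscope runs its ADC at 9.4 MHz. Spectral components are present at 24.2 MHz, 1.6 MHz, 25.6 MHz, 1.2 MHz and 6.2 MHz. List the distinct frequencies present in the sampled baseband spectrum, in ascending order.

1.2 MHz, 1.6 MHz, 2.6 MHz, 3.2 MHz, 4 MHz

fs/2 = 4.7 MHz.
24.2 MHz mod fs = 5.4 MHz.
5.4 MHz > fs/2 = 4.7 MHz, folds to fs − 5.4 MHz = 4 MHz.
1.6 MHz ≤ fs/2 = 4.7 MHz, passes unchanged.
25.6 MHz mod fs = 6.8 MHz.
6.8 MHz > fs/2 = 4.7 MHz, folds to fs − 6.8 MHz = 2.6 MHz.
1.2 MHz ≤ fs/2 = 4.7 MHz, passes unchanged.
6.2 MHz > fs/2 = 4.7 MHz, folds to fs − 6.2 MHz = 3.2 MHz.
Distinct values: {1.2 MHz, 1.6 MHz, 2.6 MHz, 3.2 MHz, 4 MHz}.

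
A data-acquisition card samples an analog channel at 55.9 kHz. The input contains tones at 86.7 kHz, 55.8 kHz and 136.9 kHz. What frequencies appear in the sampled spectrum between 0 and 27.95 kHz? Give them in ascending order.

fs/2 = 27.95 kHz.
86.7 kHz mod fs = 30.8 kHz.
30.8 kHz > fs/2 = 27.95 kHz, folds to fs − 30.8 kHz = 25.1 kHz.
55.8 kHz > fs/2 = 27.95 kHz, folds to fs − 55.8 kHz = 0.1 kHz.
136.9 kHz mod fs = 25.1 kHz.
25.1 kHz ≤ fs/2 = 27.95 kHz, appears at 25.1 kHz.
Distinct values: {0.1 kHz, 25.1 kHz}.

0.1 kHz, 25.1 kHz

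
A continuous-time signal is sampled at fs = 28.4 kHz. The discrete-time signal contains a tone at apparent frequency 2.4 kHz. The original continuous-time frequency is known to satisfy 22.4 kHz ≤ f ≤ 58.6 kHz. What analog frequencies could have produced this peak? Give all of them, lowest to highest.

26 kHz, 30.8 kHz, 54.4 kHz

Frequencies that alias to 2.4 kHz are k·fs ± 2.4 kHz for integer k ≥ 0.
k=0: 2.4 kHz.
k=1: 26 kHz, 30.8 kHz.
k=2: 54.4 kHz, 59.2 kHz.
k=3: 82.8 kHz, 87.6 kHz.
Within [22.4 kHz, 58.6 kHz]: 26 kHz, 30.8 kHz, 54.4 kHz.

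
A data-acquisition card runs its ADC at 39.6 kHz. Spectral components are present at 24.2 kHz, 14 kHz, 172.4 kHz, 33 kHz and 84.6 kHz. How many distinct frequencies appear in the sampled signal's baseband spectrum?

fs/2 = 19.8 kHz.
24.2 kHz > fs/2 = 19.8 kHz, folds to fs − 24.2 kHz = 15.4 kHz.
14 kHz ≤ fs/2 = 19.8 kHz, passes unchanged.
172.4 kHz mod fs = 14 kHz.
14 kHz ≤ fs/2 = 19.8 kHz, appears at 14 kHz.
33 kHz > fs/2 = 19.8 kHz, folds to fs − 33 kHz = 6.6 kHz.
84.6 kHz mod fs = 5.4 kHz.
5.4 kHz ≤ fs/2 = 19.8 kHz, appears at 5.4 kHz.
Distinct values: {5.4 kHz, 6.6 kHz, 14 kHz, 15.4 kHz} → 4.

4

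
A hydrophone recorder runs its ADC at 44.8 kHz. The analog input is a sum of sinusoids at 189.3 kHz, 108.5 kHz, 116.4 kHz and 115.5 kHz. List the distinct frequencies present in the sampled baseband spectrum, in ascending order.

fs/2 = 22.4 kHz.
189.3 kHz mod fs = 10.1 kHz.
10.1 kHz ≤ fs/2 = 22.4 kHz, appears at 10.1 kHz.
108.5 kHz mod fs = 18.9 kHz.
18.9 kHz ≤ fs/2 = 22.4 kHz, appears at 18.9 kHz.
116.4 kHz mod fs = 26.8 kHz.
26.8 kHz > fs/2 = 22.4 kHz, folds to fs − 26.8 kHz = 18 kHz.
115.5 kHz mod fs = 25.9 kHz.
25.9 kHz > fs/2 = 22.4 kHz, folds to fs − 25.9 kHz = 18.9 kHz.
Distinct values: {10.1 kHz, 18 kHz, 18.9 kHz}.

10.1 kHz, 18 kHz, 18.9 kHz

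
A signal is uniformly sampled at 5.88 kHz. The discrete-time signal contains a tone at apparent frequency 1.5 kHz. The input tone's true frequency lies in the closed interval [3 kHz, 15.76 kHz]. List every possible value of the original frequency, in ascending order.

4.38 kHz, 7.38 kHz, 10.26 kHz, 13.26 kHz

Frequencies that alias to 1.5 kHz are k·fs ± 1.5 kHz for integer k ≥ 0.
k=0: 1.5 kHz.
k=1: 4.38 kHz, 7.38 kHz.
k=2: 10.26 kHz, 13.26 kHz.
k=3: 16.14 kHz, 19.14 kHz.
Within [3 kHz, 15.76 kHz]: 4.38 kHz, 7.38 kHz, 10.26 kHz, 13.26 kHz.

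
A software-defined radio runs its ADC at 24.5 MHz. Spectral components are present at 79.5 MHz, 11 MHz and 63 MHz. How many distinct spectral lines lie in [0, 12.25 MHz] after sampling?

3

fs/2 = 12.25 MHz.
79.5 MHz mod fs = 6 MHz.
6 MHz ≤ fs/2 = 12.25 MHz, appears at 6 MHz.
11 MHz ≤ fs/2 = 12.25 MHz, passes unchanged.
63 MHz mod fs = 14 MHz.
14 MHz > fs/2 = 12.25 MHz, folds to fs − 14 MHz = 10.5 MHz.
Distinct values: {6 MHz, 10.5 MHz, 11 MHz} → 3.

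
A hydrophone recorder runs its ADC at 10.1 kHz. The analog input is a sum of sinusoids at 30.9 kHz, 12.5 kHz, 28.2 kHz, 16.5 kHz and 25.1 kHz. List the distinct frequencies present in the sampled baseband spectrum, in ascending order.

fs/2 = 5.05 kHz.
30.9 kHz mod fs = 0.6 kHz.
0.6 kHz ≤ fs/2 = 5.05 kHz, appears at 0.6 kHz.
12.5 kHz mod fs = 2.4 kHz.
2.4 kHz ≤ fs/2 = 5.05 kHz, appears at 2.4 kHz.
28.2 kHz mod fs = 8 kHz.
8 kHz > fs/2 = 5.05 kHz, folds to fs − 8 kHz = 2.1 kHz.
16.5 kHz mod fs = 6.4 kHz.
6.4 kHz > fs/2 = 5.05 kHz, folds to fs − 6.4 kHz = 3.7 kHz.
25.1 kHz mod fs = 4.9 kHz.
4.9 kHz ≤ fs/2 = 5.05 kHz, appears at 4.9 kHz.
Distinct values: {0.6 kHz, 2.1 kHz, 2.4 kHz, 3.7 kHz, 4.9 kHz}.

0.6 kHz, 2.1 kHz, 2.4 kHz, 3.7 kHz, 4.9 kHz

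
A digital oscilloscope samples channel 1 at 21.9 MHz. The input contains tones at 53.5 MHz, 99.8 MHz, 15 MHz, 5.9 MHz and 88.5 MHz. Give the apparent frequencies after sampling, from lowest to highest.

0.9 MHz, 5.9 MHz, 6.9 MHz, 9.7 MHz

fs/2 = 10.95 MHz.
53.5 MHz mod fs = 9.7 MHz.
9.7 MHz ≤ fs/2 = 10.95 MHz, appears at 9.7 MHz.
99.8 MHz mod fs = 12.2 MHz.
12.2 MHz > fs/2 = 10.95 MHz, folds to fs − 12.2 MHz = 9.7 MHz.
15 MHz > fs/2 = 10.95 MHz, folds to fs − 15 MHz = 6.9 MHz.
5.9 MHz ≤ fs/2 = 10.95 MHz, passes unchanged.
88.5 MHz mod fs = 0.9 MHz.
0.9 MHz ≤ fs/2 = 10.95 MHz, appears at 0.9 MHz.
Distinct values: {0.9 MHz, 5.9 MHz, 6.9 MHz, 9.7 MHz}.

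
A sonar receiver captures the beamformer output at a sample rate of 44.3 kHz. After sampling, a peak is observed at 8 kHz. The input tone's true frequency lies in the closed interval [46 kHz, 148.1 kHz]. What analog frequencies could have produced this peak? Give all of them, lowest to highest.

Frequencies that alias to 8 kHz are k·fs ± 8 kHz for integer k ≥ 0.
k=0: 8 kHz.
k=1: 36.3 kHz, 52.3 kHz.
k=2: 80.6 kHz, 96.6 kHz.
k=3: 124.9 kHz, 140.9 kHz.
k=4: 169.2 kHz, 185.2 kHz.
Within [46 kHz, 148.1 kHz]: 52.3 kHz, 80.6 kHz, 96.6 kHz, 124.9 kHz, 140.9 kHz.

52.3 kHz, 80.6 kHz, 96.6 kHz, 124.9 kHz, 140.9 kHz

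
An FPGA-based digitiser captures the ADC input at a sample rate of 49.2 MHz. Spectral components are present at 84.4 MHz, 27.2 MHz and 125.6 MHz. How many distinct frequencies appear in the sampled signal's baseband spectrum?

2

fs/2 = 24.6 MHz.
84.4 MHz mod fs = 35.2 MHz.
35.2 MHz > fs/2 = 24.6 MHz, folds to fs − 35.2 MHz = 14 MHz.
27.2 MHz > fs/2 = 24.6 MHz, folds to fs − 27.2 MHz = 22 MHz.
125.6 MHz mod fs = 27.2 MHz.
27.2 MHz > fs/2 = 24.6 MHz, folds to fs − 27.2 MHz = 22 MHz.
Distinct values: {14 MHz, 22 MHz} → 2.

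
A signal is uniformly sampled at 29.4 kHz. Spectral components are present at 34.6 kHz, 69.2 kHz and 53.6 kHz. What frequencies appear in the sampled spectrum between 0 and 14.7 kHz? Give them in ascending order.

fs/2 = 14.7 kHz.
34.6 kHz mod fs = 5.2 kHz.
5.2 kHz ≤ fs/2 = 14.7 kHz, appears at 5.2 kHz.
69.2 kHz mod fs = 10.4 kHz.
10.4 kHz ≤ fs/2 = 14.7 kHz, appears at 10.4 kHz.
53.6 kHz mod fs = 24.2 kHz.
24.2 kHz > fs/2 = 14.7 kHz, folds to fs − 24.2 kHz = 5.2 kHz.
Distinct values: {5.2 kHz, 10.4 kHz}.

5.2 kHz, 10.4 kHz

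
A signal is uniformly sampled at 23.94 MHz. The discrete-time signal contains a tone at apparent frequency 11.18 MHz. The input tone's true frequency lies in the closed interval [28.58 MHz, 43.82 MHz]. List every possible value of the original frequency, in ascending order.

Frequencies that alias to 11.18 MHz are k·fs ± 11.18 MHz for integer k ≥ 0.
k=0: 11.18 MHz.
k=1: 12.76 MHz, 35.12 MHz.
k=2: 36.7 MHz, 59.06 MHz.
k=3: 60.64 MHz, 83 MHz.
Within [28.58 MHz, 43.82 MHz]: 35.12 MHz, 36.7 MHz.

35.12 MHz, 36.7 MHz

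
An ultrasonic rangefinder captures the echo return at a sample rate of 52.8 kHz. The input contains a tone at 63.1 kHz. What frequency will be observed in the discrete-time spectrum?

10.3 kHz

63.1 kHz mod fs = 10.3 kHz.
10.3 kHz ≤ fs/2 = 26.4 kHz, appears at 10.3 kHz.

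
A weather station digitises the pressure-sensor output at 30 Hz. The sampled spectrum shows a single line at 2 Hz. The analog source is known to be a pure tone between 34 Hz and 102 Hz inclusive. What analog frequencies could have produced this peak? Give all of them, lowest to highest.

58 Hz, 62 Hz, 88 Hz, 92 Hz

Frequencies that alias to 2 Hz are k·fs ± 2 Hz for integer k ≥ 0.
k=0: 2 Hz.
k=1: 28 Hz, 32 Hz.
k=2: 58 Hz, 62 Hz.
k=3: 88 Hz, 92 Hz.
k=4: 118 Hz, 122 Hz.
Within [34 Hz, 102 Hz]: 58 Hz, 62 Hz, 88 Hz, 92 Hz.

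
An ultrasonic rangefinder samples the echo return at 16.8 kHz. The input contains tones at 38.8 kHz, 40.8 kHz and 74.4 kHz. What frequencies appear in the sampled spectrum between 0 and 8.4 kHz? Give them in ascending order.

fs/2 = 8.4 kHz.
38.8 kHz mod fs = 5.2 kHz.
5.2 kHz ≤ fs/2 = 8.4 kHz, appears at 5.2 kHz.
40.8 kHz mod fs = 7.2 kHz.
7.2 kHz ≤ fs/2 = 8.4 kHz, appears at 7.2 kHz.
74.4 kHz mod fs = 7.2 kHz.
7.2 kHz ≤ fs/2 = 8.4 kHz, appears at 7.2 kHz.
Distinct values: {5.2 kHz, 7.2 kHz}.

5.2 kHz, 7.2 kHz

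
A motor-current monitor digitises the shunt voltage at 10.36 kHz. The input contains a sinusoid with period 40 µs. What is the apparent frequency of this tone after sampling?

T = 40 µs → f = 1/T = 25 kHz.
25 kHz mod fs = 4.28 kHz.
4.28 kHz ≤ fs/2 = 5.18 kHz, appears at 4.28 kHz.

4.28 kHz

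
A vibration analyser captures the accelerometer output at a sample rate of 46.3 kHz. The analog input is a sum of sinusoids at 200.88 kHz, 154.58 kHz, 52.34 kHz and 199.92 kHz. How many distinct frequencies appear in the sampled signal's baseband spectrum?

fs/2 = 23.15 kHz.
200.88 kHz mod fs = 15.68 kHz.
15.68 kHz ≤ fs/2 = 23.15 kHz, appears at 15.68 kHz.
154.58 kHz mod fs = 15.68 kHz.
15.68 kHz ≤ fs/2 = 23.15 kHz, appears at 15.68 kHz.
52.34 kHz mod fs = 6.04 kHz.
6.04 kHz ≤ fs/2 = 23.15 kHz, appears at 6.04 kHz.
199.92 kHz mod fs = 14.72 kHz.
14.72 kHz ≤ fs/2 = 23.15 kHz, appears at 14.72 kHz.
Distinct values: {6.04 kHz, 14.72 kHz, 15.68 kHz} → 3.

3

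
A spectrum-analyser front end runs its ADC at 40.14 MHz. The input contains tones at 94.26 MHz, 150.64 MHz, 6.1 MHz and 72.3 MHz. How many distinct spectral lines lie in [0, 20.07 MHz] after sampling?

4

fs/2 = 20.07 MHz.
94.26 MHz mod fs = 13.98 MHz.
13.98 MHz ≤ fs/2 = 20.07 MHz, appears at 13.98 MHz.
150.64 MHz mod fs = 30.22 MHz.
30.22 MHz > fs/2 = 20.07 MHz, folds to fs − 30.22 MHz = 9.92 MHz.
6.1 MHz ≤ fs/2 = 20.07 MHz, passes unchanged.
72.3 MHz mod fs = 32.16 MHz.
32.16 MHz > fs/2 = 20.07 MHz, folds to fs − 32.16 MHz = 7.98 MHz.
Distinct values: {6.1 MHz, 7.98 MHz, 9.92 MHz, 13.98 MHz} → 4.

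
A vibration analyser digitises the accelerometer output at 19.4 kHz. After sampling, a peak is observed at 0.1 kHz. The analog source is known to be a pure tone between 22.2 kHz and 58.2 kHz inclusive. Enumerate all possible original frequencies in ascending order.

38.7 kHz, 38.9 kHz, 58.1 kHz

Frequencies that alias to 0.1 kHz are k·fs ± 0.1 kHz for integer k ≥ 0.
k=0: 0.1 kHz.
k=1: 19.3 kHz, 19.5 kHz.
k=2: 38.7 kHz, 38.9 kHz.
k=3: 58.1 kHz, 58.3 kHz.
k=4: 77.5 kHz, 77.7 kHz.
Within [22.2 kHz, 58.2 kHz]: 38.7 kHz, 38.9 kHz, 58.1 kHz.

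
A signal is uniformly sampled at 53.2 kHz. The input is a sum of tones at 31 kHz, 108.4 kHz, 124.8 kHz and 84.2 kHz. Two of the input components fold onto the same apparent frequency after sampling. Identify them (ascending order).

fs/2 = 26.6 kHz.
31 kHz > fs/2 = 26.6 kHz, folds to fs − 31 kHz = 22.2 kHz.
108.4 kHz mod fs = 2 kHz.
2 kHz ≤ fs/2 = 26.6 kHz, appears at 2 kHz.
124.8 kHz mod fs = 18.4 kHz.
18.4 kHz ≤ fs/2 = 26.6 kHz, appears at 18.4 kHz.
84.2 kHz mod fs = 31 kHz.
31 kHz > fs/2 = 26.6 kHz, folds to fs − 31 kHz = 22.2 kHz.
31 kHz and 84.2 kHz both map to 22.2 kHz.

31 kHz, 84.2 kHz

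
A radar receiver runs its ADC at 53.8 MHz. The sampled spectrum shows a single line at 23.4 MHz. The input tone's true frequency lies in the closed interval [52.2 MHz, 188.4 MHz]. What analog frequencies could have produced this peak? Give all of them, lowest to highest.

77.2 MHz, 84.2 MHz, 131 MHz, 138 MHz, 184.8 MHz

Frequencies that alias to 23.4 MHz are k·fs ± 23.4 MHz for integer k ≥ 0.
k=0: 23.4 MHz.
k=1: 30.4 MHz, 77.2 MHz.
k=2: 84.2 MHz, 131 MHz.
k=3: 138 MHz, 184.8 MHz.
k=4: 191.8 MHz, 238.6 MHz.
Within [52.2 MHz, 188.4 MHz]: 77.2 MHz, 84.2 MHz, 131 MHz, 138 MHz, 184.8 MHz.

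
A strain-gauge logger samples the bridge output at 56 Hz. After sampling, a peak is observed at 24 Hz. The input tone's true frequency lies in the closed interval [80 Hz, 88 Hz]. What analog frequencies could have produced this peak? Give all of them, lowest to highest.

80 Hz, 88 Hz

Frequencies that alias to 24 Hz are k·fs ± 24 Hz for integer k ≥ 0.
k=0: 24 Hz.
k=1: 32 Hz, 80 Hz.
k=2: 88 Hz, 136 Hz.
k=3: 144 Hz, 192 Hz.
Within [80 Hz, 88 Hz]: 80 Hz, 88 Hz.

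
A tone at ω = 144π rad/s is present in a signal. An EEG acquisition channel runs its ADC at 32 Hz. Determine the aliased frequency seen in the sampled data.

ω = 144π rad/s → f = ω/(2π) = 72 Hz.
72 Hz mod fs = 8 Hz.
8 Hz ≤ fs/2 = 16 Hz, appears at 8 Hz.

8 Hz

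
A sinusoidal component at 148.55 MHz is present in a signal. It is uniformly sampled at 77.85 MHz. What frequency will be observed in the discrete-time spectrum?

7.15 MHz

148.55 MHz mod fs = 70.7 MHz.
70.7 MHz > fs/2 = 38.925 MHz, folds to fs − 70.7 MHz = 7.15 MHz.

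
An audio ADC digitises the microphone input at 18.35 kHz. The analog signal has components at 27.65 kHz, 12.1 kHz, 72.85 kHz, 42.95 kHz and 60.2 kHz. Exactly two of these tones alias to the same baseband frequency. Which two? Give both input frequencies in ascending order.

fs/2 = 9.175 kHz.
27.65 kHz mod fs = 9.3 kHz.
9.3 kHz > fs/2 = 9.175 kHz, folds to fs − 9.3 kHz = 9.05 kHz.
12.1 kHz > fs/2 = 9.175 kHz, folds to fs − 12.1 kHz = 6.25 kHz.
72.85 kHz mod fs = 17.8 kHz.
17.8 kHz > fs/2 = 9.175 kHz, folds to fs − 17.8 kHz = 0.55 kHz.
42.95 kHz mod fs = 6.25 kHz.
6.25 kHz ≤ fs/2 = 9.175 kHz, appears at 6.25 kHz.
60.2 kHz mod fs = 5.15 kHz.
5.15 kHz ≤ fs/2 = 9.175 kHz, appears at 5.15 kHz.
12.1 kHz and 42.95 kHz both map to 6.25 kHz.

12.1 kHz, 42.95 kHz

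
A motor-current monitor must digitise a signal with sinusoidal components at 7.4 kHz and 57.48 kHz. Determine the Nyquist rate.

Highest-frequency component: 57.48 kHz.
Nyquist rate = 2 × 57.48 kHz = 114.96 kHz.

114.96 kHz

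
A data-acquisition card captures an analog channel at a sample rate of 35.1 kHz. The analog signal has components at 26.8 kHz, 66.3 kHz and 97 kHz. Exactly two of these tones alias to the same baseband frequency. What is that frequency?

fs/2 = 17.55 kHz.
26.8 kHz > fs/2 = 17.55 kHz, folds to fs − 26.8 kHz = 8.3 kHz.
66.3 kHz mod fs = 31.2 kHz.
31.2 kHz > fs/2 = 17.55 kHz, folds to fs − 31.2 kHz = 3.9 kHz.
97 kHz mod fs = 26.8 kHz.
26.8 kHz > fs/2 = 17.55 kHz, folds to fs − 26.8 kHz = 8.3 kHz.
26.8 kHz and 97 kHz both map to 8.3 kHz.

8.3 kHz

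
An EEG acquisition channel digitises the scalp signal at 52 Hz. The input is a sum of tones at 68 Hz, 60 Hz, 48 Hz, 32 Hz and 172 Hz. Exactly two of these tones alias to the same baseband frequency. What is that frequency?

16 Hz

fs/2 = 26 Hz.
68 Hz mod fs = 16 Hz.
16 Hz ≤ fs/2 = 26 Hz, appears at 16 Hz.
60 Hz mod fs = 8 Hz.
8 Hz ≤ fs/2 = 26 Hz, appears at 8 Hz.
48 Hz > fs/2 = 26 Hz, folds to fs − 48 Hz = 4 Hz.
32 Hz > fs/2 = 26 Hz, folds to fs − 32 Hz = 20 Hz.
172 Hz mod fs = 16 Hz.
16 Hz ≤ fs/2 = 26 Hz, appears at 16 Hz.
68 Hz and 172 Hz both map to 16 Hz.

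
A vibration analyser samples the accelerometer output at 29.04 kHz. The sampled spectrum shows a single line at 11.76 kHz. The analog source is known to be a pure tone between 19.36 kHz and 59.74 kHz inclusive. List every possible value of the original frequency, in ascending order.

40.8 kHz, 46.32 kHz

Frequencies that alias to 11.76 kHz are k·fs ± 11.76 kHz for integer k ≥ 0.
k=0: 11.76 kHz.
k=1: 17.28 kHz, 40.8 kHz.
k=2: 46.32 kHz, 69.84 kHz.
k=3: 75.36 kHz, 98.88 kHz.
Within [19.36 kHz, 59.74 kHz]: 40.8 kHz, 46.32 kHz.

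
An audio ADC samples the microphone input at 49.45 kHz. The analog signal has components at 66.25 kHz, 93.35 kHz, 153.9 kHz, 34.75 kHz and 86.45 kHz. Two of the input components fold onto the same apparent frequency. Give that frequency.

fs/2 = 24.725 kHz.
66.25 kHz mod fs = 16.8 kHz.
16.8 kHz ≤ fs/2 = 24.725 kHz, appears at 16.8 kHz.
93.35 kHz mod fs = 43.9 kHz.
43.9 kHz > fs/2 = 24.725 kHz, folds to fs − 43.9 kHz = 5.55 kHz.
153.9 kHz mod fs = 5.55 kHz.
5.55 kHz ≤ fs/2 = 24.725 kHz, appears at 5.55 kHz.
34.75 kHz > fs/2 = 24.725 kHz, folds to fs − 34.75 kHz = 14.7 kHz.
86.45 kHz mod fs = 37 kHz.
37 kHz > fs/2 = 24.725 kHz, folds to fs − 37 kHz = 12.45 kHz.
93.35 kHz and 153.9 kHz both map to 5.55 kHz.

5.55 kHz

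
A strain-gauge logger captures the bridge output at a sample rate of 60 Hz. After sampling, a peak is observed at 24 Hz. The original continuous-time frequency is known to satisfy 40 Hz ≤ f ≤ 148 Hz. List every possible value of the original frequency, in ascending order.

Frequencies that alias to 24 Hz are k·fs ± 24 Hz for integer k ≥ 0.
k=0: 24 Hz.
k=1: 36 Hz, 84 Hz.
k=2: 96 Hz, 144 Hz.
k=3: 156 Hz, 204 Hz.
Within [40 Hz, 148 Hz]: 84 Hz, 96 Hz, 144 Hz.

84 Hz, 96 Hz, 144 Hz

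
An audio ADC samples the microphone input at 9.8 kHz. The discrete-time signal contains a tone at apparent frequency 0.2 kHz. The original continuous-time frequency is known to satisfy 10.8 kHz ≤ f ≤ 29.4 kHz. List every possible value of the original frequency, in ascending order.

Frequencies that alias to 0.2 kHz are k·fs ± 0.2 kHz for integer k ≥ 0.
k=0: 0.2 kHz.
k=1: 9.6 kHz, 10 kHz.
k=2: 19.4 kHz, 19.8 kHz.
k=3: 29.2 kHz, 29.6 kHz.
k=4: 39 kHz, 39.4 kHz.
Within [10.8 kHz, 29.4 kHz]: 19.4 kHz, 19.8 kHz, 29.2 kHz.

19.4 kHz, 19.8 kHz, 29.2 kHz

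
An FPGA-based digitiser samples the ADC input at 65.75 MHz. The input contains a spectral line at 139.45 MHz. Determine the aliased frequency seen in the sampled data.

139.45 MHz mod fs = 7.95 MHz.
7.95 MHz ≤ fs/2 = 32.875 MHz, appears at 7.95 MHz.

7.95 MHz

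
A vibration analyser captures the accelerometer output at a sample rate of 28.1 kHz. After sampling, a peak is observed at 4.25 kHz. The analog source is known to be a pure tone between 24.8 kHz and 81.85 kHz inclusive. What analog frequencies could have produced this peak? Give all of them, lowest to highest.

Frequencies that alias to 4.25 kHz are k·fs ± 4.25 kHz for integer k ≥ 0.
k=0: 4.25 kHz.
k=1: 23.85 kHz, 32.35 kHz.
k=2: 51.95 kHz, 60.45 kHz.
k=3: 80.05 kHz, 88.55 kHz.
k=4: 108.15 kHz, 116.65 kHz.
Within [24.8 kHz, 81.85 kHz]: 32.35 kHz, 51.95 kHz, 60.45 kHz, 80.05 kHz.

32.35 kHz, 51.95 kHz, 60.45 kHz, 80.05 kHz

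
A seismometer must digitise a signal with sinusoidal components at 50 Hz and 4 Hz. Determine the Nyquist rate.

Highest-frequency component: 50 Hz.
Nyquist rate = 2 × 50 Hz = 100 Hz.

100 Hz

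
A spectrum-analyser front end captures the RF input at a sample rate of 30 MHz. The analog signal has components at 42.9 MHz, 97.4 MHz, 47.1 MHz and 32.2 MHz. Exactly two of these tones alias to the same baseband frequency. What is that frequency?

fs/2 = 15 MHz.
42.9 MHz mod fs = 12.9 MHz.
12.9 MHz ≤ fs/2 = 15 MHz, appears at 12.9 MHz.
97.4 MHz mod fs = 7.4 MHz.
7.4 MHz ≤ fs/2 = 15 MHz, appears at 7.4 MHz.
47.1 MHz mod fs = 17.1 MHz.
17.1 MHz > fs/2 = 15 MHz, folds to fs − 17.1 MHz = 12.9 MHz.
32.2 MHz mod fs = 2.2 MHz.
2.2 MHz ≤ fs/2 = 15 MHz, appears at 2.2 MHz.
42.9 MHz and 47.1 MHz both map to 12.9 MHz.

12.9 MHz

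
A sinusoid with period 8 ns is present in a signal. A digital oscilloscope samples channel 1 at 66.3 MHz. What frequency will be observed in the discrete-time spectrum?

T = 8 ns → f = 1/T = 125 MHz.
125 MHz mod fs = 58.7 MHz.
58.7 MHz > fs/2 = 33.15 MHz, folds to fs − 58.7 MHz = 7.6 MHz.

7.6 MHz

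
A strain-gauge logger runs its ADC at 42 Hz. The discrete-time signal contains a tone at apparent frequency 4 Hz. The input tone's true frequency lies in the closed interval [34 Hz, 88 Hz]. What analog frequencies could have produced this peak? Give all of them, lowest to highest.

Frequencies that alias to 4 Hz are k·fs ± 4 Hz for integer k ≥ 0.
k=0: 4 Hz.
k=1: 38 Hz, 46 Hz.
k=2: 80 Hz, 88 Hz.
k=3: 122 Hz, 130 Hz.
Within [34 Hz, 88 Hz]: 38 Hz, 46 Hz, 80 Hz, 88 Hz.

38 Hz, 46 Hz, 80 Hz, 88 Hz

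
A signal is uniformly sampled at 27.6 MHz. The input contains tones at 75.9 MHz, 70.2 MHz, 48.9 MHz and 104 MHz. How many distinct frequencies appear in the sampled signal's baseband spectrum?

fs/2 = 13.8 MHz.
75.9 MHz mod fs = 20.7 MHz.
20.7 MHz > fs/2 = 13.8 MHz, folds to fs − 20.7 MHz = 6.9 MHz.
70.2 MHz mod fs = 15 MHz.
15 MHz > fs/2 = 13.8 MHz, folds to fs − 15 MHz = 12.6 MHz.
48.9 MHz mod fs = 21.3 MHz.
21.3 MHz > fs/2 = 13.8 MHz, folds to fs − 21.3 MHz = 6.3 MHz.
104 MHz mod fs = 21.2 MHz.
21.2 MHz > fs/2 = 13.8 MHz, folds to fs − 21.2 MHz = 6.4 MHz.
Distinct values: {6.3 MHz, 6.4 MHz, 6.9 MHz, 12.6 MHz} → 4.

4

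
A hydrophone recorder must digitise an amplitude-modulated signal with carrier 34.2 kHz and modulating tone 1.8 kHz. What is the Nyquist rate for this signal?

72 kHz

AM sidebands sit at fc ± fm = 32.4 kHz and 36 kHz.
Highest-frequency component: 36 kHz.
Nyquist rate = 2 × 36 kHz = 72 kHz.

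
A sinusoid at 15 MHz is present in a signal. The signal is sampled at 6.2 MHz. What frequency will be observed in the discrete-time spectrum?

15 MHz mod fs = 2.6 MHz.
2.6 MHz ≤ fs/2 = 3.1 MHz, appears at 2.6 MHz.

2.6 MHz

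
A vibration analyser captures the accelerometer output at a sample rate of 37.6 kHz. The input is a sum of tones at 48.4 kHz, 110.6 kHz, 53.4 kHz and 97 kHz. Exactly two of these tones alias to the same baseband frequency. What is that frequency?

fs/2 = 18.8 kHz.
48.4 kHz mod fs = 10.8 kHz.
10.8 kHz ≤ fs/2 = 18.8 kHz, appears at 10.8 kHz.
110.6 kHz mod fs = 35.4 kHz.
35.4 kHz > fs/2 = 18.8 kHz, folds to fs − 35.4 kHz = 2.2 kHz.
53.4 kHz mod fs = 15.8 kHz.
15.8 kHz ≤ fs/2 = 18.8 kHz, appears at 15.8 kHz.
97 kHz mod fs = 21.8 kHz.
21.8 kHz > fs/2 = 18.8 kHz, folds to fs − 21.8 kHz = 15.8 kHz.
53.4 kHz and 97 kHz both map to 15.8 kHz.

15.8 kHz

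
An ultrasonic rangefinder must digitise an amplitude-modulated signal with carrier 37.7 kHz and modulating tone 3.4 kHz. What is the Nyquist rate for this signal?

AM sidebands sit at fc ± fm = 34.3 kHz and 41.1 kHz.
Highest-frequency component: 41.1 kHz.
Nyquist rate = 2 × 41.1 kHz = 82.2 kHz.

82.2 kHz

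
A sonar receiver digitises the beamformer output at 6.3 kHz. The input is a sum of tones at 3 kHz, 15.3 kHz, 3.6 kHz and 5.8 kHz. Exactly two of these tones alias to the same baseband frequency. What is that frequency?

fs/2 = 3.15 kHz.
3 kHz ≤ fs/2 = 3.15 kHz, passes unchanged.
15.3 kHz mod fs = 2.7 kHz.
2.7 kHz ≤ fs/2 = 3.15 kHz, appears at 2.7 kHz.
3.6 kHz > fs/2 = 3.15 kHz, folds to fs − 3.6 kHz = 2.7 kHz.
5.8 kHz > fs/2 = 3.15 kHz, folds to fs − 5.8 kHz = 0.5 kHz.
3.6 kHz and 15.3 kHz both map to 2.7 kHz.

2.7 kHz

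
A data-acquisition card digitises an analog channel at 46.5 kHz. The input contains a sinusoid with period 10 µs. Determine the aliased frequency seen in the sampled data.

7 kHz

T = 10 µs → f = 1/T = 100 kHz.
100 kHz mod fs = 7 kHz.
7 kHz ≤ fs/2 = 23.25 kHz, appears at 7 kHz.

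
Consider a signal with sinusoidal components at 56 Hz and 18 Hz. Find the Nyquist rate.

Highest-frequency component: 56 Hz.
Nyquist rate = 2 × 56 Hz = 112 Hz.

112 Hz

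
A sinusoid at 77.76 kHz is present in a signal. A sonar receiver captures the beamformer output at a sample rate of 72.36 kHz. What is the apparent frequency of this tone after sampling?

5.4 kHz

77.76 kHz mod fs = 5.4 kHz.
5.4 kHz ≤ fs/2 = 36.18 kHz, appears at 5.4 kHz.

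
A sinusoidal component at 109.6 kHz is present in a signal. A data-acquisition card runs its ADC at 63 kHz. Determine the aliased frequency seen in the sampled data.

16.4 kHz

109.6 kHz mod fs = 46.6 kHz.
46.6 kHz > fs/2 = 31.5 kHz, folds to fs − 46.6 kHz = 16.4 kHz.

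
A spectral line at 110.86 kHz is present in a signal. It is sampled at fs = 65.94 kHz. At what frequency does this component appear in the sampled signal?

110.86 kHz mod fs = 44.92 kHz.
44.92 kHz > fs/2 = 32.97 kHz, folds to fs − 44.92 kHz = 21.02 kHz.

21.02 kHz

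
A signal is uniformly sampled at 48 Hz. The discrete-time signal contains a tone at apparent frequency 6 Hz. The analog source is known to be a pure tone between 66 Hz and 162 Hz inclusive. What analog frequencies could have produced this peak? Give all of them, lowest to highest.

90 Hz, 102 Hz, 138 Hz, 150 Hz

Frequencies that alias to 6 Hz are k·fs ± 6 Hz for integer k ≥ 0.
k=0: 6 Hz.
k=1: 42 Hz, 54 Hz.
k=2: 90 Hz, 102 Hz.
k=3: 138 Hz, 150 Hz.
k=4: 186 Hz, 198 Hz.
Within [66 Hz, 162 Hz]: 90 Hz, 102 Hz, 138 Hz, 150 Hz.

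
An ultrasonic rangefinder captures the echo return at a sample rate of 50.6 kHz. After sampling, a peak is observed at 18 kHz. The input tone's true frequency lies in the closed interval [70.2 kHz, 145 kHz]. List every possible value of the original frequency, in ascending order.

Frequencies that alias to 18 kHz are k·fs ± 18 kHz for integer k ≥ 0.
k=0: 18 kHz.
k=1: 32.6 kHz, 68.6 kHz.
k=2: 83.2 kHz, 119.2 kHz.
k=3: 133.8 kHz, 169.8 kHz.
k=4: 184.4 kHz, 220.4 kHz.
Within [70.2 kHz, 145 kHz]: 83.2 kHz, 119.2 kHz, 133.8 kHz.

83.2 kHz, 119.2 kHz, 133.8 kHz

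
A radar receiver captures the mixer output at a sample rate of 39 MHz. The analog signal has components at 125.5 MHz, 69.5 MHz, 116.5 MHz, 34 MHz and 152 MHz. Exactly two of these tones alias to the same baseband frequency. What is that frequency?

fs/2 = 19.5 MHz.
125.5 MHz mod fs = 8.5 MHz.
8.5 MHz ≤ fs/2 = 19.5 MHz, appears at 8.5 MHz.
69.5 MHz mod fs = 30.5 MHz.
30.5 MHz > fs/2 = 19.5 MHz, folds to fs − 30.5 MHz = 8.5 MHz.
116.5 MHz mod fs = 38.5 MHz.
38.5 MHz > fs/2 = 19.5 MHz, folds to fs − 38.5 MHz = 0.5 MHz.
34 MHz > fs/2 = 19.5 MHz, folds to fs − 34 MHz = 5 MHz.
152 MHz mod fs = 35 MHz.
35 MHz > fs/2 = 19.5 MHz, folds to fs − 35 MHz = 4 MHz.
69.5 MHz and 125.5 MHz both map to 8.5 MHz.

8.5 MHz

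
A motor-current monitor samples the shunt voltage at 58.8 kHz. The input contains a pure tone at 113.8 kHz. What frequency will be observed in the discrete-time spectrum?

113.8 kHz mod fs = 55 kHz.
55 kHz > fs/2 = 29.4 kHz, folds to fs − 55 kHz = 3.8 kHz.

3.8 kHz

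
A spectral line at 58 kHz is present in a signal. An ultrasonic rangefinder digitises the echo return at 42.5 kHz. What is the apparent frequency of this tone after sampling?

15.5 kHz

58 kHz mod fs = 15.5 kHz.
15.5 kHz ≤ fs/2 = 21.25 kHz, appears at 15.5 kHz.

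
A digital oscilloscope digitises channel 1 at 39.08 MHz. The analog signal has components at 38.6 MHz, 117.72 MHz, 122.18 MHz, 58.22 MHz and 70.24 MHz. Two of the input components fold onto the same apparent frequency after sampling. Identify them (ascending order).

38.6 MHz, 117.72 MHz

fs/2 = 19.54 MHz.
38.6 MHz > fs/2 = 19.54 MHz, folds to fs − 38.6 MHz = 0.48 MHz.
117.72 MHz mod fs = 0.48 MHz.
0.48 MHz ≤ fs/2 = 19.54 MHz, appears at 0.48 MHz.
122.18 MHz mod fs = 4.94 MHz.
4.94 MHz ≤ fs/2 = 19.54 MHz, appears at 4.94 MHz.
58.22 MHz mod fs = 19.14 MHz.
19.14 MHz ≤ fs/2 = 19.54 MHz, appears at 19.14 MHz.
70.24 MHz mod fs = 31.16 MHz.
31.16 MHz > fs/2 = 19.54 MHz, folds to fs − 31.16 MHz = 7.92 MHz.
38.6 MHz and 117.72 MHz both map to 0.48 MHz.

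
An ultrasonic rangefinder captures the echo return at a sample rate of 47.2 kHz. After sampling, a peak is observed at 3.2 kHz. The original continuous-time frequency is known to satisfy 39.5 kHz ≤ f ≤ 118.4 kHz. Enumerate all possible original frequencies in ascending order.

44 kHz, 50.4 kHz, 91.2 kHz, 97.6 kHz

Frequencies that alias to 3.2 kHz are k·fs ± 3.2 kHz for integer k ≥ 0.
k=0: 3.2 kHz.
k=1: 44 kHz, 50.4 kHz.
k=2: 91.2 kHz, 97.6 kHz.
k=3: 138.4 kHz, 144.8 kHz.
Within [39.5 kHz, 118.4 kHz]: 44 kHz, 50.4 kHz, 91.2 kHz, 97.6 kHz.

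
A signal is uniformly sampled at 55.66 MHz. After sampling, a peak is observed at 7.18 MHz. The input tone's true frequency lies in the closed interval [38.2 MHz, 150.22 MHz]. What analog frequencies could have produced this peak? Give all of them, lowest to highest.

48.48 MHz, 62.84 MHz, 104.14 MHz, 118.5 MHz

Frequencies that alias to 7.18 MHz are k·fs ± 7.18 MHz for integer k ≥ 0.
k=0: 7.18 MHz.
k=1: 48.48 MHz, 62.84 MHz.
k=2: 104.14 MHz, 118.5 MHz.
k=3: 159.8 MHz, 174.16 MHz.
Within [38.2 MHz, 150.22 MHz]: 48.48 MHz, 62.84 MHz, 104.14 MHz, 118.5 MHz.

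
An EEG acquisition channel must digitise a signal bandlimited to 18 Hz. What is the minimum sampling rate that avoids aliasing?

Nyquist rate = 2 × 18 Hz = 36 Hz.

36 Hz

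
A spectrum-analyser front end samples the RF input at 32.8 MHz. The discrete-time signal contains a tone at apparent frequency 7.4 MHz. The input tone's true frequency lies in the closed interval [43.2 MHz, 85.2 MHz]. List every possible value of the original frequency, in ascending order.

Frequencies that alias to 7.4 MHz are k·fs ± 7.4 MHz for integer k ≥ 0.
k=0: 7.4 MHz.
k=1: 25.4 MHz, 40.2 MHz.
k=2: 58.2 MHz, 73 MHz.
k=3: 91 MHz, 105.8 MHz.
Within [43.2 MHz, 85.2 MHz]: 58.2 MHz, 73 MHz.

58.2 MHz, 73 MHz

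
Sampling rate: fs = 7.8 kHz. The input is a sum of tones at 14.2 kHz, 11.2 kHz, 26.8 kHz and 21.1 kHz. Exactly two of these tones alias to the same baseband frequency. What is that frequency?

3.4 kHz

fs/2 = 3.9 kHz.
14.2 kHz mod fs = 6.4 kHz.
6.4 kHz > fs/2 = 3.9 kHz, folds to fs − 6.4 kHz = 1.4 kHz.
11.2 kHz mod fs = 3.4 kHz.
3.4 kHz ≤ fs/2 = 3.9 kHz, appears at 3.4 kHz.
26.8 kHz mod fs = 3.4 kHz.
3.4 kHz ≤ fs/2 = 3.9 kHz, appears at 3.4 kHz.
21.1 kHz mod fs = 5.5 kHz.
5.5 kHz > fs/2 = 3.9 kHz, folds to fs − 5.5 kHz = 2.3 kHz.
11.2 kHz and 26.8 kHz both map to 3.4 kHz.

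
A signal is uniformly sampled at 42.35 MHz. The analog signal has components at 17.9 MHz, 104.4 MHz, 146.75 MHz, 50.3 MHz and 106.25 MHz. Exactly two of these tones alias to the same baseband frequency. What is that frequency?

fs/2 = 21.175 MHz.
17.9 MHz ≤ fs/2 = 21.175 MHz, passes unchanged.
104.4 MHz mod fs = 19.7 MHz.
19.7 MHz ≤ fs/2 = 21.175 MHz, appears at 19.7 MHz.
146.75 MHz mod fs = 19.7 MHz.
19.7 MHz ≤ fs/2 = 21.175 MHz, appears at 19.7 MHz.
50.3 MHz mod fs = 7.95 MHz.
7.95 MHz ≤ fs/2 = 21.175 MHz, appears at 7.95 MHz.
106.25 MHz mod fs = 21.55 MHz.
21.55 MHz > fs/2 = 21.175 MHz, folds to fs − 21.55 MHz = 20.8 MHz.
104.4 MHz and 146.75 MHz both map to 19.7 MHz.

19.7 MHz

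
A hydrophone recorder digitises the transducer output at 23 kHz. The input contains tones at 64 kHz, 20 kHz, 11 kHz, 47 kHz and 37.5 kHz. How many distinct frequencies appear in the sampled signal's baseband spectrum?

fs/2 = 11.5 kHz.
64 kHz mod fs = 18 kHz.
18 kHz > fs/2 = 11.5 kHz, folds to fs − 18 kHz = 5 kHz.
20 kHz > fs/2 = 11.5 kHz, folds to fs − 20 kHz = 3 kHz.
11 kHz ≤ fs/2 = 11.5 kHz, passes unchanged.
47 kHz mod fs = 1 kHz.
1 kHz ≤ fs/2 = 11.5 kHz, appears at 1 kHz.
37.5 kHz mod fs = 14.5 kHz.
14.5 kHz > fs/2 = 11.5 kHz, folds to fs − 14.5 kHz = 8.5 kHz.
Distinct values: {1 kHz, 3 kHz, 5 kHz, 8.5 kHz, 11 kHz} → 5.

5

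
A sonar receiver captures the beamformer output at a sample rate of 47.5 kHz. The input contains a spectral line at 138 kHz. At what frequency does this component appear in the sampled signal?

138 kHz mod fs = 43 kHz.
43 kHz > fs/2 = 23.75 kHz, folds to fs − 43 kHz = 4.5 kHz.

4.5 kHz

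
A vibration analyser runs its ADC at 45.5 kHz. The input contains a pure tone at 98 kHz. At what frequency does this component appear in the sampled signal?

7 kHz

98 kHz mod fs = 7 kHz.
7 kHz ≤ fs/2 = 22.75 kHz, appears at 7 kHz.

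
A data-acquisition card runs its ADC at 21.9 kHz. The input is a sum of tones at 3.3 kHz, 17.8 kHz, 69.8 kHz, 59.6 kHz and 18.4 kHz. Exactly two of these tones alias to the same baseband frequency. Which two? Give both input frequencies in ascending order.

17.8 kHz, 69.8 kHz

fs/2 = 10.95 kHz.
3.3 kHz ≤ fs/2 = 10.95 kHz, passes unchanged.
17.8 kHz > fs/2 = 10.95 kHz, folds to fs − 17.8 kHz = 4.1 kHz.
69.8 kHz mod fs = 4.1 kHz.
4.1 kHz ≤ fs/2 = 10.95 kHz, appears at 4.1 kHz.
59.6 kHz mod fs = 15.8 kHz.
15.8 kHz > fs/2 = 10.95 kHz, folds to fs − 15.8 kHz = 6.1 kHz.
18.4 kHz > fs/2 = 10.95 kHz, folds to fs − 18.4 kHz = 3.5 kHz.
17.8 kHz and 69.8 kHz both map to 4.1 kHz.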